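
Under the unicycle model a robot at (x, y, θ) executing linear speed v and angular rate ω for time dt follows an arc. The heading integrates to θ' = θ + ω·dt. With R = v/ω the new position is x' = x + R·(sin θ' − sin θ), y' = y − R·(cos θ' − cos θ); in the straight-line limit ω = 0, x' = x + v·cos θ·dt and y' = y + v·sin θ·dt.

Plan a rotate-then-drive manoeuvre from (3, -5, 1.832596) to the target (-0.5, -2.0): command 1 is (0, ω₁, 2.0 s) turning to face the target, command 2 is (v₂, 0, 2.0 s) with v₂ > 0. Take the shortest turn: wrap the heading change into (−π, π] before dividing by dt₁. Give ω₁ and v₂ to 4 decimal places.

heading to target = atan2(-2−-5, -0.5−3) = 2.4330
Δθ = wrap(2.4330 − 1.8326) = 0.6004; ω₁ = Δθ/dt₁ = 0.3002
distance = √((-0.5−3)² + (-2−-5)²) = 4.6098; v₂ = distance/dt₂ = 2.3049

ω₁ = 0.3002, v₂ = 2.3049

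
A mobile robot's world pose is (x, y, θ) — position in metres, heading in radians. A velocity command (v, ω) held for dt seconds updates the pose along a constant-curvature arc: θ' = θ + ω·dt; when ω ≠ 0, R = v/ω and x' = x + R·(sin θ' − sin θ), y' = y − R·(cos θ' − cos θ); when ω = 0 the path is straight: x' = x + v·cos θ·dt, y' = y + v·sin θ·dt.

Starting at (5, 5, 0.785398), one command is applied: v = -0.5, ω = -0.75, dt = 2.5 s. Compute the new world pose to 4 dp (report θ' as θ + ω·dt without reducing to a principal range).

θ' = 0.7854 + -0.75·2.5 = -1.0896
R = v/ω = -0.5/-0.75 = 0.6667
x' = 5 + 0.6667·(sin -1.0896 − sin 0.7854) = 3.9376
y' = 5 − 0.6667·(cos -1.0896 − cos 0.7854) = 5.1628

(3.9376, 5.1628, -1.0896)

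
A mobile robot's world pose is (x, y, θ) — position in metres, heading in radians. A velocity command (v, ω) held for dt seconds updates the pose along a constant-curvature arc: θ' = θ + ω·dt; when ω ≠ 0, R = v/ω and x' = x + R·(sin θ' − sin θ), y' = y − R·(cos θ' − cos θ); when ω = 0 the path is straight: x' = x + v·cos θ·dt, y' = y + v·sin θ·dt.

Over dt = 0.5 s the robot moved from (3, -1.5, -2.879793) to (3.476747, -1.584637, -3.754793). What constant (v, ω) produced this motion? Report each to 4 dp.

Δθ = -3.754793 − -2.879793 = -0.875000
ω = Δθ/dt = -0.875000/0.5 = -1.7500
R = Δx/(sin θ' − sin θ) = 0.5714
v = R·ω = 0.5714·-1.7500 = -1.0000

v = -1.0000, ω = -1.7500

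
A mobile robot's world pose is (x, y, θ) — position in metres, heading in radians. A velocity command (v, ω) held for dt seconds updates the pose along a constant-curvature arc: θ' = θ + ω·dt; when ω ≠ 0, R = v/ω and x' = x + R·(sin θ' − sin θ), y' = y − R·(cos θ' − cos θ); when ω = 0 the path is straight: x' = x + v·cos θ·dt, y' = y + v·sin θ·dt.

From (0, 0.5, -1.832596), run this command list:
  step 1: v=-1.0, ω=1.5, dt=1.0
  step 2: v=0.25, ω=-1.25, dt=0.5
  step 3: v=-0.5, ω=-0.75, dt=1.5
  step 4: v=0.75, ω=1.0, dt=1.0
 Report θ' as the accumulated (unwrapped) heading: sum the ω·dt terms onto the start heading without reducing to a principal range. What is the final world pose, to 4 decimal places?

(-0.3725, 1.2198, -1.0826)

step 1: θ'=-0.3326 (R=-0.6667) → pose (-0.4263, 1.3027, -0.3326)
step 2: θ'=-0.9576 (R=-0.2000) → pose (-0.3280, 1.2287, -0.9576)
step 3: θ'=-2.0826 (R=0.6667) → pose (-0.3641, 1.9389, -2.0826)
step 4: θ'=-1.0826 (R=0.7500) → pose (-0.3725, 1.2198, -1.0826)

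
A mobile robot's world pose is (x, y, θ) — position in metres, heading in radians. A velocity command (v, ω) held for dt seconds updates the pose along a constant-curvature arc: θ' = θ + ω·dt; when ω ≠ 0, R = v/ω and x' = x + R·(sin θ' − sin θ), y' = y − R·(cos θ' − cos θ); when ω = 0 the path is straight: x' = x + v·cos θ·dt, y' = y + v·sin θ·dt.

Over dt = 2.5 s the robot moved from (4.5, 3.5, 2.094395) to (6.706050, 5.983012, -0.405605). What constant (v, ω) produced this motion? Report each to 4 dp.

v = 1.7500, ω = -1.0000

Δθ = -0.405605 − 2.094395 = -2.500000
ω = Δθ/dt = -2.500000/2.5 = -1.0000
R = −Δy/(cos θ' − cos θ) = -1.7500
v = R·ω = -1.7500·-1.0000 = 1.7500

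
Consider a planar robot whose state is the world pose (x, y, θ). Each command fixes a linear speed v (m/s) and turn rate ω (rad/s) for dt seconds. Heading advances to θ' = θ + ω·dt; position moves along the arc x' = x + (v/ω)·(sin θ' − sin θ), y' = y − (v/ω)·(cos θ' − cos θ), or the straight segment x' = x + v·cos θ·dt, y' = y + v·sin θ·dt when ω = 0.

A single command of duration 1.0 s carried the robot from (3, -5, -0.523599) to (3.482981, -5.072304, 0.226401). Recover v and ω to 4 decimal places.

v = 0.5000, ω = 0.7500

Δθ = 0.226401 − -0.523599 = 0.750000
ω = Δθ/dt = 0.750000/1.0 = 0.7500
R = Δx/(sin θ' − sin θ) = 0.6667
v = R·ω = 0.6667·0.7500 = 0.5000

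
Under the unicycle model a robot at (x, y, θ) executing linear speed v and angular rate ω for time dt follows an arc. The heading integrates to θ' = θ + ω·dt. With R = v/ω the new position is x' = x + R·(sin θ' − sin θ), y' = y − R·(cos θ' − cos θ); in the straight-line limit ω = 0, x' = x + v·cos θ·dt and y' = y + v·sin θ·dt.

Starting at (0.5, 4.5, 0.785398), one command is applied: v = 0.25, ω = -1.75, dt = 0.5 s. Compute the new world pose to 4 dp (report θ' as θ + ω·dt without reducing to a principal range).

(0.6138, 4.5413, -0.0896)

θ' = 0.7854 + -1.75·0.5 = -0.0896
R = v/ω = 0.25/-1.75 = -0.1429
x' = 0.5 + -0.1429·(sin -0.0896 − sin 0.7854) = 0.6138
y' = 4.5 − -0.1429·(cos -0.0896 − cos 0.7854) = 4.5413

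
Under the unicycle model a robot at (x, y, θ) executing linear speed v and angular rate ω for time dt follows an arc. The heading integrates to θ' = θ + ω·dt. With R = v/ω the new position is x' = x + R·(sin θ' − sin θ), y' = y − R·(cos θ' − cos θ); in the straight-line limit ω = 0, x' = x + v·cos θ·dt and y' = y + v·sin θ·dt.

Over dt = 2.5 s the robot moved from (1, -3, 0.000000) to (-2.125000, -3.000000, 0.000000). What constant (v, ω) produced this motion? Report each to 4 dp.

v = -1.2500, ω = 0.0000

Δθ = 0.000000 − 0.000000 = 0.000000
ω = Δθ/dt = 0.000000/2.5 = 0.0000
ω = 0 → v = (Δx·cos θ + Δy·sin θ)/dt = -1.2500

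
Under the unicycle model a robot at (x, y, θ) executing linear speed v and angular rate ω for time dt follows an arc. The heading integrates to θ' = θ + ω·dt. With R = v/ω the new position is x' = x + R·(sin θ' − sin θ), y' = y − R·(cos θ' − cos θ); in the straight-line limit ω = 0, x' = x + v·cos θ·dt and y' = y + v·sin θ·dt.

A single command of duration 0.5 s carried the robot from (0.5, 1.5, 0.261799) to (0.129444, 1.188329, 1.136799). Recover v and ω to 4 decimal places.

v = -1.0000, ω = 1.7500

Δθ = 1.136799 − 0.261799 = 0.875000
ω = Δθ/dt = 0.875000/0.5 = 1.7500
R = Δx/(sin θ' − sin θ) = -0.5714
v = R·ω = -0.5714·1.7500 = -1.0000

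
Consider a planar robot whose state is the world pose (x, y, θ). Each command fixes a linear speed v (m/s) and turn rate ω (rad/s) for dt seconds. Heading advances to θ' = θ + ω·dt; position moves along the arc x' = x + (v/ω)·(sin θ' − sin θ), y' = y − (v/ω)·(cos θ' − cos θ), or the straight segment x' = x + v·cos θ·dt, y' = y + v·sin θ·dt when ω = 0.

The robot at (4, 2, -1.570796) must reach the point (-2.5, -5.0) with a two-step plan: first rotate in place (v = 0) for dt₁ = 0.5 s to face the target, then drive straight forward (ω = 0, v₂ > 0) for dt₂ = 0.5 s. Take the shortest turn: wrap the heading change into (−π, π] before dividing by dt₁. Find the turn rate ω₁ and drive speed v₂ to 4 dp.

ω₁ = -1.4968, v₂ = 19.1050

heading to target = atan2(-5−2, -2.5−4) = -2.3192
Δθ = wrap(-2.3192 − -1.5708) = -0.7484; ω₁ = Δθ/dt₁ = -1.4968
distance = √((-2.5−4)² + (-5−2)²) = 9.5525; v₂ = distance/dt₂ = 19.1050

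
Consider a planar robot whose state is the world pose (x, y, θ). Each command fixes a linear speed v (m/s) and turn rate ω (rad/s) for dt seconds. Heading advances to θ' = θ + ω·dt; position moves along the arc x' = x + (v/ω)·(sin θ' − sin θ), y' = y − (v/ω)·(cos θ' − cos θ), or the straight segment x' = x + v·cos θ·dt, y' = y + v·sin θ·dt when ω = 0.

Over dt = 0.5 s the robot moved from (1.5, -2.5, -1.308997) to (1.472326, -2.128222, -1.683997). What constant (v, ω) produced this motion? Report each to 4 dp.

v = -0.7500, ω = -0.7500

Δθ = -1.683997 − -1.308997 = -0.375000
ω = Δθ/dt = -0.375000/0.5 = -0.7500
R = −Δy/(cos θ' − cos θ) = 1.0000
v = R·ω = 1.0000·-0.7500 = -0.7500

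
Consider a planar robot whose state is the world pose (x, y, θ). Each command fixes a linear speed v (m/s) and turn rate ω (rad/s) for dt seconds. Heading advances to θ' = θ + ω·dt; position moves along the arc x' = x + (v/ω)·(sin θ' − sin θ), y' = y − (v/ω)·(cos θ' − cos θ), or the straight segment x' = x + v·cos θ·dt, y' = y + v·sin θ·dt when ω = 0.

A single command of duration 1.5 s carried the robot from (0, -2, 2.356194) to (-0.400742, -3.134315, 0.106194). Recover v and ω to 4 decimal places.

v = -1.0000, ω = -1.5000

Δθ = 0.106194 − 2.356194 = -2.250000
ω = Δθ/dt = -2.250000/1.5 = -1.5000
R = −Δy/(cos θ' − cos θ) = 0.6667
v = R·ω = 0.6667·-1.5000 = -1.0000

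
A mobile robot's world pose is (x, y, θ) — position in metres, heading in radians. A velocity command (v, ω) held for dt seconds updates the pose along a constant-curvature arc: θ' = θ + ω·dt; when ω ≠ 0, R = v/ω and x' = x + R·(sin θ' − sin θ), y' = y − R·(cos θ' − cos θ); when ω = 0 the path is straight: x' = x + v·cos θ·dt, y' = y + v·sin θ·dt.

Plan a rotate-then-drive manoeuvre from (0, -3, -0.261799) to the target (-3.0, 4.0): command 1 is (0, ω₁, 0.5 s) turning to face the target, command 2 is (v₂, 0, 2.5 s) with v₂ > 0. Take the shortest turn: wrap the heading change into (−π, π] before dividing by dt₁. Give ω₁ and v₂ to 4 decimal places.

ω₁ = 4.4750, v₂ = 3.0463

heading to target = atan2(4−-3, -3−0) = 1.9757
Δθ = wrap(1.9757 − -0.2618) = 2.2375; ω₁ = Δθ/dt₁ = 4.4750
distance = √((-3−0)² + (4−-3)²) = 7.6158; v₂ = distance/dt₂ = 3.0463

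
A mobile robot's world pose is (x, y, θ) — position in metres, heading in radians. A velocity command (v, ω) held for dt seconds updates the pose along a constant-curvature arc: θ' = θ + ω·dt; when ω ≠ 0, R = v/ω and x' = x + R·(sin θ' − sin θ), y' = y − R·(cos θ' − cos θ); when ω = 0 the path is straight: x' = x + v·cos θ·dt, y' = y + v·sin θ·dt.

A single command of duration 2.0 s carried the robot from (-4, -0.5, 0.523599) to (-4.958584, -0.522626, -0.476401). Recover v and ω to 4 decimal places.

v = -0.5000, ω = -0.5000

Δθ = -0.476401 − 0.523599 = -1.000000
ω = Δθ/dt = -1.000000/2.0 = -0.5000
R = Δx/(sin θ' − sin θ) = 1.0000
v = R·ω = 1.0000·-0.5000 = -0.5000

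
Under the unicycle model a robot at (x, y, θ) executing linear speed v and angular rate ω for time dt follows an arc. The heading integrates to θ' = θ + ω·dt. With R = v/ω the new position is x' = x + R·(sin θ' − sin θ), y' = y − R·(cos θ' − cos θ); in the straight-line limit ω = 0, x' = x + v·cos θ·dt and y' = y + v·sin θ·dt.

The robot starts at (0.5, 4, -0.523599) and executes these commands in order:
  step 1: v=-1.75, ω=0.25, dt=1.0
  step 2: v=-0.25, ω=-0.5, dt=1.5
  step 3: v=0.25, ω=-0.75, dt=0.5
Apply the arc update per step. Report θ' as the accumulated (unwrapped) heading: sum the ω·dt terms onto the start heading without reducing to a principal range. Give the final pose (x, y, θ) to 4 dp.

step 1: θ'=-0.2736 (R=-7.0000) → pose (-1.1086, 4.6775, -0.2736)
step 2: θ'=-1.0236 (R=0.5000) → pose (-1.4005, 4.8987, -1.0236)
step 3: θ'=-1.3986 (R=-0.3333) → pose (-1.3568, 4.7824, -1.3986)

(-1.3568, 4.7824, -1.3986)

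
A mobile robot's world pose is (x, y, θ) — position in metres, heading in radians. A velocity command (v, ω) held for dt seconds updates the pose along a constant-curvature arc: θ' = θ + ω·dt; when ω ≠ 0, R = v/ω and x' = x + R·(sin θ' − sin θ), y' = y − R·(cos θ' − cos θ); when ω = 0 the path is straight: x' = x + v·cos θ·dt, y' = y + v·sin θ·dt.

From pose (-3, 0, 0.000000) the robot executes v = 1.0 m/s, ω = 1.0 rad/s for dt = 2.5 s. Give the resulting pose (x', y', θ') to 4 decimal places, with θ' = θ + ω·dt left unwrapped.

(-2.4015, 1.8011, 2.5000)

θ' = 0.0000 + 1.0·2.5 = 2.5000
R = v/ω = 1.0/1.0 = 1.0000
x' = -3 + 1.0000·(sin 2.5000 − sin 0.0000) = -2.4015
y' = 0 − 1.0000·(cos 2.5000 − cos 0.0000) = 1.8011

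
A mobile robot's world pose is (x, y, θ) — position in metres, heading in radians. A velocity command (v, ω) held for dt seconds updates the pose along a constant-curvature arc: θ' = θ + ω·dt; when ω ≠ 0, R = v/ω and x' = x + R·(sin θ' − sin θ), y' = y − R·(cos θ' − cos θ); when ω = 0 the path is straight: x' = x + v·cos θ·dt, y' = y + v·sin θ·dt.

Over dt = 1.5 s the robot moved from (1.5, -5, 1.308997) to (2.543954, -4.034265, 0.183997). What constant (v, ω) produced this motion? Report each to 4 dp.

Δθ = 0.183997 − 1.308997 = -1.125000
ω = Δθ/dt = -1.125000/1.5 = -0.7500
R = Δx/(sin θ' − sin θ) = -1.3333
v = R·ω = -1.3333·-0.7500 = 1.0000

v = 1.0000, ω = -0.7500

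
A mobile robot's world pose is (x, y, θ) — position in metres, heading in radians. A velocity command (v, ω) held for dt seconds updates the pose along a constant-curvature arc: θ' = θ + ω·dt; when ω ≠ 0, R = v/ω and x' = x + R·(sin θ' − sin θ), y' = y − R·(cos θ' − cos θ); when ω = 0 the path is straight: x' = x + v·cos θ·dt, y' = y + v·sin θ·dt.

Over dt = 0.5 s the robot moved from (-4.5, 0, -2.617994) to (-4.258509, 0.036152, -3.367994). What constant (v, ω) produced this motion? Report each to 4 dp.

v = -0.5000, ω = -1.5000

Δθ = -3.367994 − -2.617994 = -0.750000
ω = Δθ/dt = -0.750000/0.5 = -1.5000
R = Δx/(sin θ' − sin θ) = 0.3333
v = R·ω = 0.3333·-1.5000 = -0.5000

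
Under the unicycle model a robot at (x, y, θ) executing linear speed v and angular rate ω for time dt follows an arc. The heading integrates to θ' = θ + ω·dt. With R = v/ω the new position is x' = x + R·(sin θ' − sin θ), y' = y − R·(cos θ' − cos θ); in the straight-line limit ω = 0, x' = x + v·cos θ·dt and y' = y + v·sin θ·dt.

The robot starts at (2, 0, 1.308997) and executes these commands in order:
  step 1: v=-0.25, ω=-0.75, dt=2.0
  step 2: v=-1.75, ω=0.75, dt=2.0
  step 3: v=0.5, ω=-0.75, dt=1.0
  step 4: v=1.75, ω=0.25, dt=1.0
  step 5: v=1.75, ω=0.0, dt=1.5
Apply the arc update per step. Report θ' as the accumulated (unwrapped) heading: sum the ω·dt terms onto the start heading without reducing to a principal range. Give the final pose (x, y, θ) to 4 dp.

step 1: θ'=-0.1910 (R=0.3333) → pose (1.6147, -0.2410, -0.1910)
step 2: θ'=1.3090 (R=-2.3333) → pose (-1.0821, -1.9280, 1.3090)
step 3: θ'=0.5590 (R=-0.6667) → pose (-0.7917, -1.5353, 0.5590)
step 4: θ'=0.8090 (R=7.0000) → pose (0.5612, -0.4324, 0.8090)
step 5: θ'=0.8090 (straight) → pose (2.3730, 1.4670, 0.8090)

(2.3730, 1.4670, 0.8090)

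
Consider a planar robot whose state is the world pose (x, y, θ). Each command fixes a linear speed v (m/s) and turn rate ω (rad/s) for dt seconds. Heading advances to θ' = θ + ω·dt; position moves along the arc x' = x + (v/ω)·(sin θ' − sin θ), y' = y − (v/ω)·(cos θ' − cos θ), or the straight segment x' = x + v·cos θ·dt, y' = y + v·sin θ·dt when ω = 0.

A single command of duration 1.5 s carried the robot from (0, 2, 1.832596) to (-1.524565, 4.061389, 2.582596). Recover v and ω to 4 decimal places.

v = 1.7500, ω = 0.5000

Δθ = 2.582596 − 1.832596 = 0.750000
ω = Δθ/dt = 0.750000/1.5 = 0.5000
R = −Δy/(cos θ' − cos θ) = 3.5000
v = R·ω = 3.5000·0.5000 = 1.7500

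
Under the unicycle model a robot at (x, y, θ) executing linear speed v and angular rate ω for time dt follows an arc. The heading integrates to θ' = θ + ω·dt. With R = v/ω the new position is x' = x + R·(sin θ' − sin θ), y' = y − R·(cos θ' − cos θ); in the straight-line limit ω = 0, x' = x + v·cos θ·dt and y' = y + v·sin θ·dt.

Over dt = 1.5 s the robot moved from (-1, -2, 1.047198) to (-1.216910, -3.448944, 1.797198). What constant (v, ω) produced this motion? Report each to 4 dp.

Δθ = 1.797198 − 1.047198 = 0.750000
ω = Δθ/dt = 0.750000/1.5 = 0.5000
R = −Δy/(cos θ' − cos θ) = -2.0000
v = R·ω = -2.0000·0.5000 = -1.0000

v = -1.0000, ω = 0.5000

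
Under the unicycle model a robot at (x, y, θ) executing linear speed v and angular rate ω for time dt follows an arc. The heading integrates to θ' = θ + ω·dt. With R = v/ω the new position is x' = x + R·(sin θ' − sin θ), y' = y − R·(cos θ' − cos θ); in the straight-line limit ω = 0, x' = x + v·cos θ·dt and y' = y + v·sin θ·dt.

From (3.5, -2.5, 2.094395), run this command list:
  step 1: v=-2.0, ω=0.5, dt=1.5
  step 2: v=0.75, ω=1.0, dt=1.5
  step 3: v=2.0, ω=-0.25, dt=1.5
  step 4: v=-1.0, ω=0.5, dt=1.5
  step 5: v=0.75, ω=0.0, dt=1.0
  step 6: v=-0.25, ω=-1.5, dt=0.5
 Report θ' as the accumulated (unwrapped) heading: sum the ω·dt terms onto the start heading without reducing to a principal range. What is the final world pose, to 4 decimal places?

step 1: θ'=2.8444 (R=-4.0000) → pose (5.7927, -4.3246, 2.8444)
step 2: θ'=4.3444 (R=0.7500) → pose (4.8733, -4.7720, 4.3444)
step 3: θ'=3.9694 (R=-8.0000) → pose (3.3005, -7.3060, 3.9694)
step 4: θ'=4.7194 (R=-2.0000) → pose (3.8275, -5.9390, 4.7194)
step 5: θ'=4.7194 (straight) → pose (3.8328, -6.6889, 4.7194)
step 6: θ'=3.9694 (R=0.1667) → pose (3.8767, -6.5750, 3.9694)

(3.8767, -6.5750, 3.9694)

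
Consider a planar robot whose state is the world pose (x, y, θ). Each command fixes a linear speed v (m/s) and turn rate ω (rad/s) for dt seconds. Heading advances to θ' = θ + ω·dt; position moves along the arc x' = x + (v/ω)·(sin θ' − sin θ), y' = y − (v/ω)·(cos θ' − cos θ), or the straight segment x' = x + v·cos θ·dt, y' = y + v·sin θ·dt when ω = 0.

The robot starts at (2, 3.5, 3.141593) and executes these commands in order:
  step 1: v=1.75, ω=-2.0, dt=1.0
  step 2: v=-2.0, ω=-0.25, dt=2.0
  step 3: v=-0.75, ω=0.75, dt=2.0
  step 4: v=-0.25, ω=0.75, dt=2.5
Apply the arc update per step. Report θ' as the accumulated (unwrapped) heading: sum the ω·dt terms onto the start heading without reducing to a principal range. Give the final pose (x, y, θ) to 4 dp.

(-0.9889, 0.2841, 4.0166)

step 1: θ'=1.1416 (R=-0.8750) → pose (1.2044, 4.7391, 1.1416)
step 2: θ'=0.6416 (R=8.0000) → pose (-1.2822, 1.6592, 0.6416)
step 3: θ'=2.1416 (R=-1.0000) → pose (-1.5252, 0.3177, 2.1416)
step 4: θ'=4.0166 (R=-0.3333) → pose (-0.9889, 0.2841, 4.0166)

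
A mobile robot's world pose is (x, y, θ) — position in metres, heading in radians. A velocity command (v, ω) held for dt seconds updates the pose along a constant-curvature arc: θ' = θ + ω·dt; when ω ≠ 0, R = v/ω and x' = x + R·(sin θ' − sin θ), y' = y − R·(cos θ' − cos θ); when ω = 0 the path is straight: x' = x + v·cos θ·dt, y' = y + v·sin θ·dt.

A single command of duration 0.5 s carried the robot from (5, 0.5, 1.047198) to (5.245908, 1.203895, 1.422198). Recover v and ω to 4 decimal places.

v = 1.5000, ω = 0.7500

Δθ = 1.422198 − 1.047198 = 0.375000
ω = Δθ/dt = 0.375000/0.5 = 0.7500
R = −Δy/(cos θ' − cos θ) = 2.0000
v = R·ω = 2.0000·0.7500 = 1.5000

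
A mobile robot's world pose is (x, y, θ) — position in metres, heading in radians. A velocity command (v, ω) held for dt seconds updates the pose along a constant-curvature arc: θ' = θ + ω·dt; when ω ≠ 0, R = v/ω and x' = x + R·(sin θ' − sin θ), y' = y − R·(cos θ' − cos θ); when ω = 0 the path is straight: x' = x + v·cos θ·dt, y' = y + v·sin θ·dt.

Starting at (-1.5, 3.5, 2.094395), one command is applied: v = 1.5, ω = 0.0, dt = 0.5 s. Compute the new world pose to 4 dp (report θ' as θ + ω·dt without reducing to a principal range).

θ' = 2.0944 + 0.0·0.5 = 2.0944
ω = 0 → straight: x' = -1.5 + 1.5·cos(2.0944)·0.5 = -1.8750
y' = 3.5 + 1.5·sin(2.0944)·0.5 = 4.1495

(-1.8750, 4.1495, 2.0944)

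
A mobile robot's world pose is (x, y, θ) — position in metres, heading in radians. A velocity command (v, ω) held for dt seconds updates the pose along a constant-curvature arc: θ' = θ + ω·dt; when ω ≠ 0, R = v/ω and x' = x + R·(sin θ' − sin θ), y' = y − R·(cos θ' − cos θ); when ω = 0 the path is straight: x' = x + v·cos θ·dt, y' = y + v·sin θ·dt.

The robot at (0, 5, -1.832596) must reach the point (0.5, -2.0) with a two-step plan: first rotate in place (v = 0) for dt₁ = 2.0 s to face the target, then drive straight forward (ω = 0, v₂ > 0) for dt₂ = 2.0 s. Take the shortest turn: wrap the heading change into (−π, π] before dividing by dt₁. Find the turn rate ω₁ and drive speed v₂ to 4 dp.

heading to target = atan2(-2−5, 0.5−0) = -1.4995
Δθ = wrap(-1.4995 − -1.8326) = 0.3331; ω₁ = Δθ/dt₁ = 0.1666
distance = √((0.5−0)² + (-2−5)²) = 7.0178; v₂ = distance/dt₂ = 3.5089

ω₁ = 0.1666, v₂ = 3.5089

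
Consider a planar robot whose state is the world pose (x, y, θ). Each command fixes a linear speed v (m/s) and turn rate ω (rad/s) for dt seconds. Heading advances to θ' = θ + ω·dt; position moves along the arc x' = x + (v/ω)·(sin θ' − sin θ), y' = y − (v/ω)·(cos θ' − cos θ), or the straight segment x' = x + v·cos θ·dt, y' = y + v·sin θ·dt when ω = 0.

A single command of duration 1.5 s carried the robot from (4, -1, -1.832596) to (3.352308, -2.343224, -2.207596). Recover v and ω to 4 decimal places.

Δθ = -2.207596 − -1.832596 = -0.375000
ω = Δθ/dt = -0.375000/1.5 = -0.2500
R = −Δy/(cos θ' − cos θ) = -4.0000
v = R·ω = -4.0000·-0.2500 = 1.0000

v = 1.0000, ω = -0.2500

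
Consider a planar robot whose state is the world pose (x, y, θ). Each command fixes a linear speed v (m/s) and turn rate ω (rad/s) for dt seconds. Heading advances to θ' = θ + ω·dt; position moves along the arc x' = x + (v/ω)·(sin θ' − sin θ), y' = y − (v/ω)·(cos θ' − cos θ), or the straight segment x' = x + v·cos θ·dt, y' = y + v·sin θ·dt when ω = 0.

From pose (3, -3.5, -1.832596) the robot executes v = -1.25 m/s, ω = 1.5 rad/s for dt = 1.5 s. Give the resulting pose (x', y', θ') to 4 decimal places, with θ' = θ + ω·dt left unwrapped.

θ' = -1.8326 + 1.5·1.5 = 0.4174
R = v/ω = -1.25/1.5 = -0.8333
x' = 3 + -0.8333·(sin 0.4174 − sin -1.8326) = 1.8572
y' = -3.5 − -0.8333·(cos 0.4174 − cos -1.8326) = -2.5225

(1.8572, -2.5225, 0.4174)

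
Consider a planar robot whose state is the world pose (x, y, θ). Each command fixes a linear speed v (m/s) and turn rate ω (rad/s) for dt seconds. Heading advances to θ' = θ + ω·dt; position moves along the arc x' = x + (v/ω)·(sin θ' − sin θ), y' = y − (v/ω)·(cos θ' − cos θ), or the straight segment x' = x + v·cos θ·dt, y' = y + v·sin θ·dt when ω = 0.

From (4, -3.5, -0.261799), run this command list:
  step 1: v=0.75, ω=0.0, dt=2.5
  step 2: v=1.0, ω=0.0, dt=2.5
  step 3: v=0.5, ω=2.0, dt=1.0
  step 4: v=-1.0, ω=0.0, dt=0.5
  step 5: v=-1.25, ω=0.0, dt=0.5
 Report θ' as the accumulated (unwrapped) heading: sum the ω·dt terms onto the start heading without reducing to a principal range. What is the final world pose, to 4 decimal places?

(8.7246, -5.4585, 1.7382)

step 1: θ'=-0.2618 (straight) → pose (5.8111, -3.9853, -0.2618)
step 2: θ'=-0.2618 (straight) → pose (8.2259, -4.6323, -0.2618)
step 3: θ'=1.7382 (R=0.2500) → pose (8.5371, -4.3492, 1.7382)
step 4: θ'=1.7382 (straight) → pose (8.6204, -4.8422, 1.7382)
step 5: θ'=1.7382 (straight) → pose (8.7246, -5.4585, 1.7382)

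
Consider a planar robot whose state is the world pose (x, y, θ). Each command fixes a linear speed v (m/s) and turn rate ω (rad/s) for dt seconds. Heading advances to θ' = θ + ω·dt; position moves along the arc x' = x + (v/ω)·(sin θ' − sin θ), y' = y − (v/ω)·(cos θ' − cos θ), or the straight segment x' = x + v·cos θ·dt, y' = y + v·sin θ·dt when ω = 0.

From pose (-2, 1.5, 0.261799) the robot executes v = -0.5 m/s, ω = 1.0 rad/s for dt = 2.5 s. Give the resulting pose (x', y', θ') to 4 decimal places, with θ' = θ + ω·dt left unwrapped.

(-2.0560, 0.5527, 2.7618)

θ' = 0.2618 + 1.0·2.5 = 2.7618
R = v/ω = -0.5/1.0 = -0.5000
x' = -2 + -0.5000·(sin 2.7618 − sin 0.2618) = -2.0560
y' = 1.5 − -0.5000·(cos 2.7618 − cos 0.2618) = 0.5527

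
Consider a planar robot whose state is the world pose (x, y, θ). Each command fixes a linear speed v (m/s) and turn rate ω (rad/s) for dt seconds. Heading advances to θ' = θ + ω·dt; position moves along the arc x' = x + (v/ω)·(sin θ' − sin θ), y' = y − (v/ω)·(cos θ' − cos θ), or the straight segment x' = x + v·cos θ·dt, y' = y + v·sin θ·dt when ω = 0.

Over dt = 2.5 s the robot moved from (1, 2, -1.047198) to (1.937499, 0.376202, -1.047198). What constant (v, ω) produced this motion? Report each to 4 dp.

v = 0.7500, ω = 0.0000

Δθ = -1.047198 − -1.047198 = 0.000000
ω = Δθ/dt = 0.000000/2.5 = 0.0000
ω = 0 → v = (Δx·cos θ + Δy·sin θ)/dt = 0.7500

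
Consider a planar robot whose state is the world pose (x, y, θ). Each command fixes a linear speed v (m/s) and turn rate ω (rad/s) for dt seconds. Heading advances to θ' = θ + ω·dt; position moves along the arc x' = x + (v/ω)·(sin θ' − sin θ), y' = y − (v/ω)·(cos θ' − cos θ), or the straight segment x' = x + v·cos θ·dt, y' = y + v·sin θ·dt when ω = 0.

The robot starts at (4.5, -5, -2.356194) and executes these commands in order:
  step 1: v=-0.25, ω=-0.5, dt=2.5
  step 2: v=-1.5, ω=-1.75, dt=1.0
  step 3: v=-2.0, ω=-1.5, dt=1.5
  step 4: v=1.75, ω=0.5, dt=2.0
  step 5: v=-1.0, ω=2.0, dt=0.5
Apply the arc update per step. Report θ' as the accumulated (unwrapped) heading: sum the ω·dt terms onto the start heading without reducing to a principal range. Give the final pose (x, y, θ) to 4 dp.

step 1: θ'=-3.6062 (R=0.5000) → pose (5.0776, -4.9066, -3.6062)
step 2: θ'=-5.3562 (R=0.8571) → pose (5.3791, -6.1873, -5.3562)
step 3: θ'=-7.6062 (R=1.3333) → pose (3.0201, -5.7140, -7.6062)
step 4: θ'=-6.6062 (R=3.5000) → pose (5.3022, -8.1746, -6.6062)
step 5: θ'=-5.6062 (R=-0.5000) → pose (4.8302, -8.2590, -5.6062)

(4.8302, -8.2590, -5.6062)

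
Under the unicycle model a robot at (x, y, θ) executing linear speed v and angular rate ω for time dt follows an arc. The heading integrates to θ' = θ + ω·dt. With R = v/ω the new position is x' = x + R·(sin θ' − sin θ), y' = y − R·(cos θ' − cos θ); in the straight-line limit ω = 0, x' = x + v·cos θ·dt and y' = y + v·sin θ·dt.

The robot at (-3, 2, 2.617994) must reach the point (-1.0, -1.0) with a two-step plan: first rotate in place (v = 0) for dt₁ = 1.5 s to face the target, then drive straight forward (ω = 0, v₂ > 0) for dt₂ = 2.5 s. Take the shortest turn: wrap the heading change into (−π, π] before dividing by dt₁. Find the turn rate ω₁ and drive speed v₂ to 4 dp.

heading to target = atan2(-1−2, -1−-3) = -0.9828
Δθ = wrap(-0.9828 − 2.6180) = 2.6824; ω₁ = Δθ/dt₁ = 1.7883
distance = √((-1−-3)² + (-1−2)²) = 3.6056; v₂ = distance/dt₂ = 1.4422

ω₁ = 1.7883, v₂ = 1.4422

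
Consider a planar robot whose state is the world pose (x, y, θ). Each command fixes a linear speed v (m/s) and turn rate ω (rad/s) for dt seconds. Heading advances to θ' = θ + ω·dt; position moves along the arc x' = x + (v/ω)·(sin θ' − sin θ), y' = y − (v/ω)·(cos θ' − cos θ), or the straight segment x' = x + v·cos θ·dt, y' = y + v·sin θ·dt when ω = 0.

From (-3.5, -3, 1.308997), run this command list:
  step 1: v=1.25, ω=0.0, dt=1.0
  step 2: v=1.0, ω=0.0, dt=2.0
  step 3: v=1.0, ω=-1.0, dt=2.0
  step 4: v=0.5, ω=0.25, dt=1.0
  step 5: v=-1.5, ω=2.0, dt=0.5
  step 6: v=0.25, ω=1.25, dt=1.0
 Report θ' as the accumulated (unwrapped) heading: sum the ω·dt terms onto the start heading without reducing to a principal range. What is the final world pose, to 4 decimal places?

step 1: θ'=1.3090 (straight) → pose (-3.1765, -1.7926, 1.3090)
step 2: θ'=1.3090 (straight) → pose (-2.6588, 0.1393, 1.3090)
step 3: θ'=-0.6910 (R=-1.0000) → pose (-1.0556, 0.6510, -0.6910)
step 4: θ'=-0.4410 (R=2.0000) → pose (-0.6347, 0.3836, -0.4410)
step 5: θ'=0.5590 (R=-0.7500) → pose (-1.3526, 0.3412, 0.5590)
step 6: θ'=1.8090 (R=0.2000) → pose (-1.2643, 0.5580, 1.8090)

(-1.2643, 0.5580, 1.8090)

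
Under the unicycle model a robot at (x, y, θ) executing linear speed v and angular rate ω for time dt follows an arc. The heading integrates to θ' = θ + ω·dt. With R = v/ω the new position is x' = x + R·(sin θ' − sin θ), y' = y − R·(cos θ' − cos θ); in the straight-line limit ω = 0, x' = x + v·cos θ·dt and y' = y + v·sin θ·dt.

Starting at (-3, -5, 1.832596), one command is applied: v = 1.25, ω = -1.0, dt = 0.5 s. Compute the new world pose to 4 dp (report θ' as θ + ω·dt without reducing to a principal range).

θ' = 1.8326 + -1.0·0.5 = 1.3326
R = v/ω = 1.25/-1.0 = -1.2500
x' = -3 + -1.2500·(sin 1.3326 − sin 1.8326) = -3.0073
y' = -5 − -1.2500·(cos 1.3326 − cos 1.8326) = -4.3815

(-3.0073, -4.3815, 1.3326)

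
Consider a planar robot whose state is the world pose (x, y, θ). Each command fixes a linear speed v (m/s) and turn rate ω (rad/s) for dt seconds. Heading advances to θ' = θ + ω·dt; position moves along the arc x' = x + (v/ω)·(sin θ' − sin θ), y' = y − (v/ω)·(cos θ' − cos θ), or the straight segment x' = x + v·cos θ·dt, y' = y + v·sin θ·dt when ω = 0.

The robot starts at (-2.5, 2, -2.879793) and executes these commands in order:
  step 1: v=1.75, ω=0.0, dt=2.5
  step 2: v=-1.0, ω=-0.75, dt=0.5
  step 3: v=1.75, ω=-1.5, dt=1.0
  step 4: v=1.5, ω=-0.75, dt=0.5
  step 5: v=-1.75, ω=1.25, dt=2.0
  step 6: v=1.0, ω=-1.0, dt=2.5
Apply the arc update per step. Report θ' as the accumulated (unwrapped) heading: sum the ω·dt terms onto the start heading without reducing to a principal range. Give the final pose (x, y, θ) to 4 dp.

(-6.5326, 2.3283, -5.1298)

step 1: θ'=-2.8798 (straight) → pose (-6.7259, 0.8677, -2.8798)
step 2: θ'=-3.2548 (R=1.3333) → pose (-6.2302, 0.9046, -3.2548)
step 3: θ'=-4.7548 (R=-1.1667) → pose (-7.2641, 2.1132, -4.7548)
step 4: θ'=-5.1298 (R=-2.0000) → pose (-7.0941, 2.8392, -5.1298)
step 5: θ'=-2.6298 (R=-1.4000) → pose (-5.1287, 1.0511, -2.6298)
step 6: θ'=-5.1298 (R=-1.0000) → pose (-6.5326, 2.3283, -5.1298)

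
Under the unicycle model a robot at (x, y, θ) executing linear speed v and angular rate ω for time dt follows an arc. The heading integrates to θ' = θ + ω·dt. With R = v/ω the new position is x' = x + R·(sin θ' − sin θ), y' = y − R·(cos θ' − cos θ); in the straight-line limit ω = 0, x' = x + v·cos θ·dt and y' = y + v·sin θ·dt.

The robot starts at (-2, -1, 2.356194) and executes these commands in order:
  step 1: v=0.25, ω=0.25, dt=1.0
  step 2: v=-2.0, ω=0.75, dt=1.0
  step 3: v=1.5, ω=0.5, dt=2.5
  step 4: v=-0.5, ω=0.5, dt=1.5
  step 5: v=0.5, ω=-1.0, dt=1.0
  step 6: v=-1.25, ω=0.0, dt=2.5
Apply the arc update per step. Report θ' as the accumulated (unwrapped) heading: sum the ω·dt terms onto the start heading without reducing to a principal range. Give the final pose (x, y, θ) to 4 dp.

step 1: θ'=2.6062 (R=1.0000) → pose (-2.1969, -0.8470, 2.6062)
step 2: θ'=3.3562 (R=-2.6667) → pose (-0.2685, -1.1590, 3.3562)
step 3: θ'=4.6062 (R=3.0000) → pose (-2.6128, -3.7722, 4.6062)
step 4: θ'=5.3562 (R=-1.0000) → pose (-2.8073, -3.0660, 5.3562)
step 5: θ'=4.3562 (R=-0.5000) → pose (-2.7386, -3.5405, 4.3562)
step 6: θ'=4.3562 (straight) → pose (-1.6489, -0.6116, 4.3562)

(-1.6489, -0.6116, 4.3562)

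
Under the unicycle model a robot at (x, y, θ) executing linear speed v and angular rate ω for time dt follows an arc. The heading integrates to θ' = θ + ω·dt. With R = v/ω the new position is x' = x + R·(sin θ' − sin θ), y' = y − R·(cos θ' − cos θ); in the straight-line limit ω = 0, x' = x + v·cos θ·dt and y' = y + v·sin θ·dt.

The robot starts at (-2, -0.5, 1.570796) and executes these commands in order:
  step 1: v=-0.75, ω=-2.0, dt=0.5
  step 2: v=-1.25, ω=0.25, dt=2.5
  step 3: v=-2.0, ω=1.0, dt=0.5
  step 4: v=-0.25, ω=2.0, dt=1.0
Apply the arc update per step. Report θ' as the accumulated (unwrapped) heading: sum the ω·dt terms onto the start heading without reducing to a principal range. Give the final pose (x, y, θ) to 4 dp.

step 1: θ'=0.5708 (R=0.3750) → pose (-2.1724, -0.8156, 0.5708)
step 2: θ'=1.1958 (R=-5.0000) → pose (-4.1234, -3.1915, 1.1958)
step 3: θ'=1.6958 (R=-2.0000) → pose (-4.2468, -4.1734, 1.6958)
step 4: θ'=3.6958 (R=-0.1250) → pose (-4.0570, -4.2641, 3.6958)

(-4.0570, -4.2641, 3.6958)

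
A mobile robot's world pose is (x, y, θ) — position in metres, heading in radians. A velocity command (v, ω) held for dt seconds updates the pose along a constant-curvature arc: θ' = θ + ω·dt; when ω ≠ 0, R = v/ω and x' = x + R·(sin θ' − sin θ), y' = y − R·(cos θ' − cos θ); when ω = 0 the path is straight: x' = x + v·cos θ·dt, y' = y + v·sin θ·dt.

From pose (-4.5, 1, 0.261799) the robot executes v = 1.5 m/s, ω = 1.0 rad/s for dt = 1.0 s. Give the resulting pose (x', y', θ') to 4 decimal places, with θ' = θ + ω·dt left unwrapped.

θ' = 0.2618 + 1.0·1.0 = 1.2618
R = v/ω = 1.5/1.0 = 1.5000
x' = -4.5 + 1.5000·(sin 1.2618 − sin 0.2618) = -3.4593
y' = 1 − 1.5000·(cos 1.2618 − cos 0.2618) = 1.9927

(-3.4593, 1.9927, 1.2618)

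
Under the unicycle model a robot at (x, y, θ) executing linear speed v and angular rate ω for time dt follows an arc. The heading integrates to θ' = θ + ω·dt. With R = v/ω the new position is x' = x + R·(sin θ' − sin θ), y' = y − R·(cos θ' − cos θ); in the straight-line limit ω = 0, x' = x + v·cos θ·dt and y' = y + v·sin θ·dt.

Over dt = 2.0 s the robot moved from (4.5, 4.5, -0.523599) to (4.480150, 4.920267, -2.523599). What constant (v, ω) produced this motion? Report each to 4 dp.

Δθ = -2.523599 − -0.523599 = -2.000000
ω = Δθ/dt = -2.000000/2.0 = -1.0000
R = −Δy/(cos θ' − cos θ) = 0.2500
v = R·ω = 0.2500·-1.0000 = -0.2500

v = -0.2500, ω = -1.0000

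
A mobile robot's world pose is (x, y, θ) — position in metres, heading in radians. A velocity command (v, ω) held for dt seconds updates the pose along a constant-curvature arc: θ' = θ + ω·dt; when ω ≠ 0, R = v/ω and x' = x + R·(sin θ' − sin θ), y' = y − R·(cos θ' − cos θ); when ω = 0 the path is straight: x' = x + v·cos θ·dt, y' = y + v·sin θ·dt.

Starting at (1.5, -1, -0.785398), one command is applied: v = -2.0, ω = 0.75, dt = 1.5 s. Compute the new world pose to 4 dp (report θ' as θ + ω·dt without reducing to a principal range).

(-1.2739, -0.3713, 0.3396)

θ' = -0.7854 + 0.75·1.5 = 0.3396
R = v/ω = -2.0/0.75 = -2.6667
x' = 1.5 + -2.6667·(sin 0.3396 − sin -0.7854) = -1.2739
y' = -1 − -2.6667·(cos 0.3396 − cos -0.7854) = -0.3713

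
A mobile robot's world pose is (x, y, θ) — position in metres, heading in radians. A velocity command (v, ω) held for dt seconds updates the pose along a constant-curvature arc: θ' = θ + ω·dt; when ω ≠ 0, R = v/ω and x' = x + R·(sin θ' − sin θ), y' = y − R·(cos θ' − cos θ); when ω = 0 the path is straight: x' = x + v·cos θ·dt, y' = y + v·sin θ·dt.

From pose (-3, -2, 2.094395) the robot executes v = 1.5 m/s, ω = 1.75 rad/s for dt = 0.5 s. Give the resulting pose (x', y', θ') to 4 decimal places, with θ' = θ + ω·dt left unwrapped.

(-3.5954, -1.5841, 2.9694)

θ' = 2.0944 + 1.75·0.5 = 2.9694
R = v/ω = 1.5/1.75 = 0.8571
x' = -3 + 0.8571·(sin 2.9694 − sin 2.0944) = -3.5954
y' = -2 − 0.8571·(cos 2.9694 − cos 2.0944) = -1.5841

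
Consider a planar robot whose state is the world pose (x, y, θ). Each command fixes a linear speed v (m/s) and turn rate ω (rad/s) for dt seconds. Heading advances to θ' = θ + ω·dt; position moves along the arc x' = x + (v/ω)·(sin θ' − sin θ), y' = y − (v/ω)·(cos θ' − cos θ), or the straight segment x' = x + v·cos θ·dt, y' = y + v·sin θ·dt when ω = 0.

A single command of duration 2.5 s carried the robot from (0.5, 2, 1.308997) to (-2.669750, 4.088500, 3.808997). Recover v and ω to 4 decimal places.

Δθ = 3.808997 − 1.308997 = 2.500000
ω = Δθ/dt = 2.500000/2.5 = 1.0000
R = Δx/(sin θ' − sin θ) = 2.0000
v = R·ω = 2.0000·1.0000 = 2.0000

v = 2.0000, ω = 1.0000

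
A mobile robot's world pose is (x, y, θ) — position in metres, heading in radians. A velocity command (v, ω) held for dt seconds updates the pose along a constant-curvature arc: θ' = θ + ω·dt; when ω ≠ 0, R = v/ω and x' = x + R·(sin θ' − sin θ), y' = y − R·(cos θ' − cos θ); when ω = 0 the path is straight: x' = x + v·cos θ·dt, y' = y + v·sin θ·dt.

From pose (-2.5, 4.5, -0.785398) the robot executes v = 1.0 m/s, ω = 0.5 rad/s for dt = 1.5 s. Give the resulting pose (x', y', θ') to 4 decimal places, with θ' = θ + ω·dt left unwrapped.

(-1.1566, 3.9155, -0.0354)

θ' = -0.7854 + 0.5·1.5 = -0.0354
R = v/ω = 1.0/0.5 = 2.0000
x' = -2.5 + 2.0000·(sin -0.0354 − sin -0.7854) = -1.1566
y' = 4.5 − 2.0000·(cos -0.0354 − cos -0.7854) = 3.9155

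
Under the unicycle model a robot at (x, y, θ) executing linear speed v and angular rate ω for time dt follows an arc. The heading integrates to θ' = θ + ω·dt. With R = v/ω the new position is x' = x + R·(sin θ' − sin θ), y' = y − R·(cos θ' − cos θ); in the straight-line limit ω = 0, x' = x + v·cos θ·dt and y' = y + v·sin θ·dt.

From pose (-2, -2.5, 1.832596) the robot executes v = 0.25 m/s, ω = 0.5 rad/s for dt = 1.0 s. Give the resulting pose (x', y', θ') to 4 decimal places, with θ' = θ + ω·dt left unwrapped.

θ' = 1.8326 + 0.5·1.0 = 2.3326
R = v/ω = 0.25/0.5 = 0.5000
x' = -2 + 0.5000·(sin 2.3326 − sin 1.8326) = -2.1212
y' = -2.5 − 0.5000·(cos 2.3326 − cos 1.8326) = -2.2843

(-2.1212, -2.2843, 2.3326)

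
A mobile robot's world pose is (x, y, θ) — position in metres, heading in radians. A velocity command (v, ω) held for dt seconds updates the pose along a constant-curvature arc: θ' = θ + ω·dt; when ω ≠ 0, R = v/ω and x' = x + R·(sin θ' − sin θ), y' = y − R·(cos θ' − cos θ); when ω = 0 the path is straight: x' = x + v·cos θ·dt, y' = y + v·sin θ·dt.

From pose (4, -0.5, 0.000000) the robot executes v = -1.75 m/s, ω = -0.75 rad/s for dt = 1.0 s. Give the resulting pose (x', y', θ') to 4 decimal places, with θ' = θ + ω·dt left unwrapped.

θ' = 0.0000 + -0.75·1.0 = -0.7500
R = v/ω = -1.75/-0.75 = 2.3333
x' = 4 + 2.3333·(sin -0.7500 − sin 0.0000) = 2.4095
y' = -0.5 − 2.3333·(cos -0.7500 − cos 0.0000) = 0.1261

(2.4095, 0.1261, -0.7500)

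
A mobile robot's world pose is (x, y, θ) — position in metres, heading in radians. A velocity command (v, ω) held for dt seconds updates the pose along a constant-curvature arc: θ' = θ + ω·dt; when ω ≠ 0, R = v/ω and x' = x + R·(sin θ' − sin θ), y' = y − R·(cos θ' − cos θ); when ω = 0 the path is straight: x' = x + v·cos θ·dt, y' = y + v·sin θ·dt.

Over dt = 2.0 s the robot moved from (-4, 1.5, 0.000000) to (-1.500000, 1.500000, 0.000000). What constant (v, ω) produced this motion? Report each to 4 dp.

v = 1.2500, ω = 0.0000

Δθ = 0.000000 − 0.000000 = 0.000000
ω = Δθ/dt = 0.000000/2.0 = 0.0000
ω = 0 → v = (Δx·cos θ + Δy·sin θ)/dt = 1.2500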